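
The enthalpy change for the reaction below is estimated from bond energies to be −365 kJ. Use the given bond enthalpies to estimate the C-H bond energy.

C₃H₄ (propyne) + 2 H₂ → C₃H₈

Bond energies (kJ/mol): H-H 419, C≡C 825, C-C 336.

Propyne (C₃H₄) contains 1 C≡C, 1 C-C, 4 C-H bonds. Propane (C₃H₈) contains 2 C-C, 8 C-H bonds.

Let D be the C-H bond energy.
Σ(broken) = 1×825 + 1×336 + 4×D + 2×419 = 1999 + 4D
Σ(formed) = 2×336 + 8×D = 672 + 8D
ΔH = Σ(broken) − Σ(formed) = (1999 + 4D) − (672 + 8D) = +1327 − 4D
Setting this equal to −365 kJ gives 4D = 1692, so D = 423 kJ/mol.

D(C-H) ≈ 423 kJ/mol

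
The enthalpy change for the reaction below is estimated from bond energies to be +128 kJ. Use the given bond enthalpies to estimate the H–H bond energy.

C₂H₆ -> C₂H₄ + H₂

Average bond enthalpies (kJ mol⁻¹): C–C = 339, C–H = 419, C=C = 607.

Let D be the H–H bond energy.
Σ(broken) = 1×339 + 6×419 = 2853
Σ(formed) = 4×419 + 1×607 + 1×D = 2283 + D
ΔH = Σ(broken) − Σ(formed) = (2853) − (2283 + D) = +570 − D
Setting this equal to +128 kJ gives D = 442 kJ/mol.

D(H–H) ≈ 442 kJ/mol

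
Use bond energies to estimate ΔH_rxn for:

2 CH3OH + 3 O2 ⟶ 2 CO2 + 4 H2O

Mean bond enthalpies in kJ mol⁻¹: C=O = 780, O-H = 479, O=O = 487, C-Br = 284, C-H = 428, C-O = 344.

ΔH ≈ −1277 kJ

Bonds broken (reactants):
  C-H: 6 × 428 = 2568
  C-O: 2 × 344 = 688
  O-H: 2 × 479 = 958
  O=O: 3 × 487 = 1461
  Σ(broken) = 5675 kJ
Bonds formed (products):
  C=O: 4 × 780 = 3120
  O-H: 8 × 479 = 3832
  Σ(formed) = 6952 kJ
ΔH = Σ(broken) − Σ(formed) = 5675 − 6952 = −1277 kJ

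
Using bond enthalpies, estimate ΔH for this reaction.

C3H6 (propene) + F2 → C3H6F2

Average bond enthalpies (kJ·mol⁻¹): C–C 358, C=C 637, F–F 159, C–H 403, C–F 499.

Bonds broken (reactants):
  C–C: 1 × 358 = 358
  C–H: 6 × 403 = 2418
  C=C: 1 × 637 = 637
  F–F: 1 × 159 = 159
  Σ(broken) = 3572 kJ
Bonds formed (products):
  C–C: 2 × 358 = 716
  C–F: 2 × 499 = 998
  C–H: 6 × 403 = 2418
  Σ(formed) = 4132 kJ
ΔH = Σ(broken) − Σ(formed) = 3572 − 4132 = −560 kJ

ΔH ≈ −560 kJ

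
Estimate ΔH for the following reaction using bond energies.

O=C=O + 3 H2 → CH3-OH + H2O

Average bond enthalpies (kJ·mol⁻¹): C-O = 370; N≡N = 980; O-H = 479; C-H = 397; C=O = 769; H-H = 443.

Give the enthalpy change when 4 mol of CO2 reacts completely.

ΔH = −524 kJ

Bonds broken (reactants):
  C=O: 2 × 769 = 1538
  H-H: 3 × 443 = 1329
  Σ(broken) = 2867 kJ
Bonds formed (products):
  C-H: 3 × 397 = 1191
  C-O: 1 × 370 = 370
  O-H: 3 × 479 = 1437
  Σ(formed) = 2998 kJ
ΔH = Σ(broken) − Σ(formed) = 2867 − 2998 = −131 kJ
For 4× the reaction as written: 4 × (−131) = −524 kJ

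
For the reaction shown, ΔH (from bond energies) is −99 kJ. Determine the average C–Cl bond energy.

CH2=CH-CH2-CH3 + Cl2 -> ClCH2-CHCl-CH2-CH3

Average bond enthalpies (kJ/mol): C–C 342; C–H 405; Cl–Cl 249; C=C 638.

Let D be the C–Cl bond energy.
Σ(broken) = 2×342 + 8×405 + 1×638 + 1×249 = 4811
Σ(formed) = 3×342 + 2×D + 8×405 = 4266 + 2D
ΔH = Σ(broken) − Σ(formed) = (4811) − (4266 + 2D) = +545 − 2D
Setting this equal to −99 kJ gives 2D = 644, so D = 322 kJ/mol.

D(C–Cl) ≈ 322 kJ/mol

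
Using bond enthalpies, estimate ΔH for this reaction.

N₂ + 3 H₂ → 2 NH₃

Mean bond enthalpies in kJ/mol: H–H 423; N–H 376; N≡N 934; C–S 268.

Bonds broken (reactants):
  H–H: 3 × 423 = 1269
  N≡N: 1 × 934 = 934
  Σ(broken) = 2203 kJ
Bonds formed (products):
  N–H: 6 × 376 = 2256
  Σ(formed) = 2256 kJ
ΔH = Σ(broken) − Σ(formed) = 2203 − 2256 = −53 kJ

ΔH ≈ −53 kJ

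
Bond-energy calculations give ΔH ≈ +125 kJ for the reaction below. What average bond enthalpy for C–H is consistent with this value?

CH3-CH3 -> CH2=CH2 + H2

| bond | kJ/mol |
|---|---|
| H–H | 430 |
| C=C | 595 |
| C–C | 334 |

Let D be the C–H bond energy.
Σ(broken) = 1×334 + 6×D = 334 + 6D
Σ(formed) = 4×D + 1×595 + 1×430 = 1025 + 4D
ΔH = Σ(broken) − Σ(formed) = (334 + 6D) − (1025 + 4D) = −691 + 2D
Setting this equal to +125 kJ gives 2D = 816, so D = 408 kJ/mol.

D(C–H) ≈ 408 kJ/mol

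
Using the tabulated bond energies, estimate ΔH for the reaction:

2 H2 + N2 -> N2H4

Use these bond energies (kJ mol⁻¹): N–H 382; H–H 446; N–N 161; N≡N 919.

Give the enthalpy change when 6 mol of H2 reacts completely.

Bonds broken (reactants):
  H–H: 2 × 446 = 892
  N≡N: 1 × 919 = 919
  Σ(broken) = 1811 kJ
Bonds formed (products):
  N–H: 4 × 382 = 1528
  N–N: 1 × 161 = 161
  Σ(formed) = 1689 kJ
ΔH = Σ(broken) − Σ(formed) = 1811 − 1689 = +122 kJ
For 3× the reaction as written: 3 × (+122) = +366 kJ

ΔH = +366 kJ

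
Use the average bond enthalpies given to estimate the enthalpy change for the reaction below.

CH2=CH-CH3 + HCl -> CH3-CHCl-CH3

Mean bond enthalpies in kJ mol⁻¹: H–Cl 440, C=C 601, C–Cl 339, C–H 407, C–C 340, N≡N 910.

ΔH ≈ −45 kJ

Bonds broken (reactants):
  C–C: 1 × 340 = 340
  C–H: 6 × 407 = 2442
  C=C: 1 × 601 = 601
  H–Cl: 1 × 440 = 440
  Σ(broken) = 3823 kJ
Bonds formed (products):
  C–C: 2 × 340 = 680
  C–Cl: 1 × 339 = 339
  C–H: 7 × 407 = 2849
  Σ(formed) = 3868 kJ
ΔH = Σ(broken) − Σ(formed) = 3823 − 3868 = −45 kJ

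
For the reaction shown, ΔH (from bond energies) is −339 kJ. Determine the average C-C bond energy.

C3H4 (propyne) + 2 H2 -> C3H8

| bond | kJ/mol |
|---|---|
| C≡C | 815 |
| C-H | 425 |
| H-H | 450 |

D(C-C) ≈ 354 kJ/mol

Let D be the C-C bond energy.
Σ(broken) = 1×815 + 1×D + 4×425 + 2×450 = 3415 + D
Σ(formed) = 2×D + 8×425 = 3400 + 2D
ΔH = Σ(broken) − Σ(formed) = (3415 + D) − (3400 + 2D) = +15 − D
Setting this equal to −339 kJ gives D = 354 kJ/mol.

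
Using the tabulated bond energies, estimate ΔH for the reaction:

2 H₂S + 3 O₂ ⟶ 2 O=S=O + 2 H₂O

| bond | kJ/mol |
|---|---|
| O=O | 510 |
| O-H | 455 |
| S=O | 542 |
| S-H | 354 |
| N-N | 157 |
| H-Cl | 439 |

Bonds broken (reactants):
  O=O: 3 × 510 = 1530
  S-H: 4 × 354 = 1416
  Σ(broken) = 2946 kJ
Bonds formed (products):
  O-H: 4 × 455 = 1820
  S=O: 4 × 542 = 2168
  Σ(formed) = 3988 kJ
ΔH = Σ(broken) − Σ(formed) = 2946 − 3988 = −1042 kJ

ΔH ≈ −1042 kJ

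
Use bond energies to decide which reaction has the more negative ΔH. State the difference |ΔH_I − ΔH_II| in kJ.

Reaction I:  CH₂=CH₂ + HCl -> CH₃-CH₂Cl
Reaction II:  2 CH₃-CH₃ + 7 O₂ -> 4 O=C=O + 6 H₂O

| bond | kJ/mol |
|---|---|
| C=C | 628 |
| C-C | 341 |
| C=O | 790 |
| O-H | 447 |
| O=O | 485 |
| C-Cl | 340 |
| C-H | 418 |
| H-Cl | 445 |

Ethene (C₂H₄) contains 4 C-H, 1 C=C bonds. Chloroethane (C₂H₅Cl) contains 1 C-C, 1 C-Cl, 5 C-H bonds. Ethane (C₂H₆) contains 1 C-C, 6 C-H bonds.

Reaction I:
  Bonds broken (reactants):
    C-H: 4 × 418 = 1672
    C=C: 1 × 628 = 628
    H-Cl: 1 × 445 = 445
    Σ(broken) = 2745 kJ
  Bonds formed (products):
    C-C: 1 × 341 = 341
    C-Cl: 1 × 340 = 340
    C-H: 5 × 418 = 2090
    Σ(formed) = 2771 kJ
  ΔH_I = 2745 − 2771 = −26 kJ
Reaction II:
  Bonds broken (reactants):
    C-C: 2 × 341 = 682
    C-H: 12 × 418 = 5016
    O=O: 7 × 485 = 3395
    Σ(broken) = 9093 kJ
  Bonds formed (products):
    C=O: 8 × 790 = 6320
    O-H: 12 × 447 = 5364
    Σ(formed) = 11684 kJ
  ΔH_II = 9093 − 11684 = −2591 kJ
ΔH_I − ΔH_II = +2565 kJ, so reaction II has the more negative ΔH; |ΔH_I − ΔH_II| = 2565 kJ.

Reaction II, by 2565 kJ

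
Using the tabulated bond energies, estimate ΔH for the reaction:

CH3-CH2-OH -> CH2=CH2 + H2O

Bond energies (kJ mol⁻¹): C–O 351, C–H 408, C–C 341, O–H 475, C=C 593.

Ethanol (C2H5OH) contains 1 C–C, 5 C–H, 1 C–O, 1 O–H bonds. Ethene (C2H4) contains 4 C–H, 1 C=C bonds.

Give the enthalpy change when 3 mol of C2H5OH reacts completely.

Bonds broken (reactants):
  C–C: 1 × 341 = 341
  C–H: 5 × 408 = 2040
  C–O: 1 × 351 = 351
  O–H: 1 × 475 = 475
  Σ(broken) = 3207 kJ
Bonds formed (products):
  C–H: 4 × 408 = 1632
  C=C: 1 × 593 = 593
  O–H: 2 × 475 = 950
  Σ(formed) = 3175 kJ
ΔH = Σ(broken) − Σ(formed) = 3207 − 3175 = +32 kJ
For 3× the reaction as written: 3 × (+32) = +96 kJ

ΔH = +96 kJ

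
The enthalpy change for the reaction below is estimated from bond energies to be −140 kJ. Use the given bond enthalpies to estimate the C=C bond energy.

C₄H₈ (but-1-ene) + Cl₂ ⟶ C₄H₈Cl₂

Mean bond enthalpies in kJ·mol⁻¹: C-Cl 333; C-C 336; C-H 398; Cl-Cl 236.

Let D be the C=C bond energy.
Σ(broken) = 2×336 + 8×398 + 1×D + 1×236 = 4092 + D
Σ(formed) = 3×336 + 2×333 + 8×398 = 4858
ΔH = Σ(broken) − Σ(formed) = (4092 + D) − (4858) = −766 + D
Setting this equal to −140 kJ gives D = 626 kJ/mol.

D(C=C) ≈ 626 kJ/mol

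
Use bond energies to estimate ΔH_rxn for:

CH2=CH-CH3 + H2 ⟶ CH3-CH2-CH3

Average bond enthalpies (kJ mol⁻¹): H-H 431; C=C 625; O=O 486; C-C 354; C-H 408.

ΔH ≈ −114 kJ

Bonds broken (reactants):
  C-C: 1 × 354 = 354
  C-H: 6 × 408 = 2448
  C=C: 1 × 625 = 625
  H-H: 1 × 431 = 431
  Σ(broken) = 3858 kJ
Bonds formed (products):
  C-C: 2 × 354 = 708
  C-H: 8 × 408 = 3264
  Σ(formed) = 3972 kJ
ΔH = Σ(broken) − Σ(formed) = 3858 − 3972 = −114 kJ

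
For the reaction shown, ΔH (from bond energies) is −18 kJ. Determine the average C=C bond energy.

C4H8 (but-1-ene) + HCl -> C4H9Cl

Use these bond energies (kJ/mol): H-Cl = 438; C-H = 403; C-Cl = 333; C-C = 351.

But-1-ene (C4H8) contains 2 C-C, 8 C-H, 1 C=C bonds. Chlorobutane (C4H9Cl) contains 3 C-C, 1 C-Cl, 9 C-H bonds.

D(C=C) ≈ 631 kJ/mol

Let D be the C=C bond energy.
Σ(broken) = 2×351 + 8×403 + 1×D + 1×438 = 4364 + D
Σ(formed) = 3×351 + 1×333 + 9×403 = 5013
ΔH = Σ(broken) − Σ(formed) = (4364 + D) − (5013) = −649 + D
Setting this equal to −18 kJ gives D = 631 kJ/mol.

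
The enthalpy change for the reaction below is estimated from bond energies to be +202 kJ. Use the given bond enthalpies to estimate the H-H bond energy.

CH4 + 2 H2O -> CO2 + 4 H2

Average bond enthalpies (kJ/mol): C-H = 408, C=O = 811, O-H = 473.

D(H-H) ≈ 425 kJ/mol

Let D be the H-H bond energy.
Σ(broken) = 4×408 + 4×473 = 3524
Σ(formed) = 2×811 + 4×D = 1622 + 4D
ΔH = Σ(broken) − Σ(formed) = (3524) − (1622 + 4D) = +1902 − 4D
Setting this equal to +202 kJ gives 4D = 1700, so D = 425 kJ/mol.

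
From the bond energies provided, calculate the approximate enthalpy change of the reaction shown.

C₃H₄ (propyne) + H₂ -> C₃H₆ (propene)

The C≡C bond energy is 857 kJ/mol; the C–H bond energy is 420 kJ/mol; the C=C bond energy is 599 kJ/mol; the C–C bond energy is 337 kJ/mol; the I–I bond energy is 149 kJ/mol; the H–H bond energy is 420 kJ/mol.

ΔH ≈ −162 kJ

Bonds broken (reactants):
  C≡C: 1 × 857 = 857
  C–C: 1 × 337 = 337
  C–H: 4 × 420 = 1680
  H–H: 1 × 420 = 420
  Σ(broken) = 3294 kJ
Bonds formed (products):
  C–C: 1 × 337 = 337
  C–H: 6 × 420 = 2520
  C=C: 1 × 599 = 599
  Σ(formed) = 3456 kJ
ΔH = Σ(broken) − Σ(formed) = 3294 − 3456 = −162 kJ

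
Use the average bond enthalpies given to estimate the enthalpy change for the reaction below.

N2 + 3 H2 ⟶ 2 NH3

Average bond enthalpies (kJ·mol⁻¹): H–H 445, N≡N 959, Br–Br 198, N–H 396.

ΔH ≈ −82 kJ

Bonds broken (reactants):
  H–H: 3 × 445 = 1335
  N≡N: 1 × 959 = 959
  Σ(broken) = 2294 kJ
Bonds formed (products):
  N–H: 6 × 396 = 2376
  Σ(formed) = 2376 kJ
ΔH = Σ(broken) − Σ(formed) = 2294 − 2376 = −82 kJ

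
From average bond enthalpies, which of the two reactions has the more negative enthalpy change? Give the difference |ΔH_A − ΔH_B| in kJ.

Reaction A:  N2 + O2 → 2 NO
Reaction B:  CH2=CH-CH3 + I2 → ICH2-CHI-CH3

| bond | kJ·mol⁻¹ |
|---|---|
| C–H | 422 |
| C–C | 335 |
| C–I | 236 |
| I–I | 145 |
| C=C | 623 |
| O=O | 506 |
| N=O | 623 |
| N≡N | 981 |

Reaction A:
  Bonds broken (reactants):
    N≡N: 1 × 981 = 981
    O=O: 1 × 506 = 506
    Σ(broken) = 1487 kJ
  Bonds formed (products):
    N=O: 2 × 623 = 1246
    Σ(formed) = 1246 kJ
  ΔH_A = 1487 − 1246 = +241 kJ
Reaction B:
  Bonds broken (reactants):
    C–C: 1 × 335 = 335
    C–H: 6 × 422 = 2532
    C=C: 1 × 623 = 623
    I–I: 1 × 145 = 145
    Σ(broken) = 3635 kJ
  Bonds formed (products):
    C–C: 2 × 335 = 670
    C–H: 6 × 422 = 2532
    C–I: 2 × 236 = 472
    Σ(formed) = 3674 kJ
  ΔH_B = 3635 − 3674 = −39 kJ
ΔH_A − ΔH_B = +280 kJ, so reaction B has the more negative ΔH; |ΔH_A − ΔH_B| = 280 kJ.

Reaction B, by 280 kJ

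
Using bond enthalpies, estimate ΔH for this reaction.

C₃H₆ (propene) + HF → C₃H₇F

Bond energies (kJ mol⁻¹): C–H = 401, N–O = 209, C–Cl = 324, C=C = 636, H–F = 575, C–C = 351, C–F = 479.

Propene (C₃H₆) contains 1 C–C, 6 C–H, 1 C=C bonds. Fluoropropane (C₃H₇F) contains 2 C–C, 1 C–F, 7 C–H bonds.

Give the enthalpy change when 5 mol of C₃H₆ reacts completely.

ΔH = −100 kJ

Bonds broken (reactants):
  C–C: 1 × 351 = 351
  C–H: 6 × 401 = 2406
  C=C: 1 × 636 = 636
  H–F: 1 × 575 = 575
  Σ(broken) = 3968 kJ
Bonds formed (products):
  C–C: 2 × 351 = 702
  C–F: 1 × 479 = 479
  C–H: 7 × 401 = 2807
  Σ(formed) = 3988 kJ
ΔH = Σ(broken) − Σ(formed) = 3968 − 3988 = −20 kJ
For 5× the reaction as written: 5 × (−20) = −100 kJ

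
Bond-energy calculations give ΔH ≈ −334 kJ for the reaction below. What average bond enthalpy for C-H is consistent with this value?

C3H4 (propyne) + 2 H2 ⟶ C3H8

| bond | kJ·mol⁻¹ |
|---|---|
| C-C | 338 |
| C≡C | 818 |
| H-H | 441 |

Let D be the C-H bond energy.
Σ(broken) = 1×818 + 1×338 + 4×D + 2×441 = 2038 + 4D
Σ(formed) = 2×338 + 8×D = 676 + 8D
ΔH = Σ(broken) − Σ(formed) = (2038 + 4D) − (676 + 8D) = +1362 − 4D
Setting this equal to −334 kJ gives 4D = 1696, so D = 424 kJ/mol.

D(C-H) ≈ 424 kJ/mol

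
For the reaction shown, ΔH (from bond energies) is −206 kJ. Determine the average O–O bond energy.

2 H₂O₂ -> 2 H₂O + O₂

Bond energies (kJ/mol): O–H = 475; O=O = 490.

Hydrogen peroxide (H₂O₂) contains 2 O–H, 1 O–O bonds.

Let D be the O–O bond energy.
Σ(broken) = 4×475 + 2×D = 1900 + 2D
Σ(formed) = 4×475 + 1×490 = 2390
ΔH = Σ(broken) − Σ(formed) = (1900 + 2D) − (2390) = −490 + 2D
Setting this equal to −206 kJ gives 2D = 284, so D = 142 kJ/mol.

D(O–O) ≈ 142 kJ/mol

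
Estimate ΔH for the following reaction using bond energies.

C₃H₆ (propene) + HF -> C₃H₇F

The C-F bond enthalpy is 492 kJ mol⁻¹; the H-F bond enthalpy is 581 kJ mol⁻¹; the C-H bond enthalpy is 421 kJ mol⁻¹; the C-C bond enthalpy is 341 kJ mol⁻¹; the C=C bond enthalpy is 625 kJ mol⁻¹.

ΔH ≈ −48 kJ

Bonds broken (reactants):
  C-C: 1 × 341 = 341
  C-H: 6 × 421 = 2526
  C=C: 1 × 625 = 625
  H-F: 1 × 581 = 581
  Σ(broken) = 4073 kJ
Bonds formed (products):
  C-C: 2 × 341 = 682
  C-F: 1 × 492 = 492
  C-H: 7 × 421 = 2947
  Σ(formed) = 4121 kJ
ΔH = Σ(broken) − Σ(formed) = 4073 − 4121 = −48 kJ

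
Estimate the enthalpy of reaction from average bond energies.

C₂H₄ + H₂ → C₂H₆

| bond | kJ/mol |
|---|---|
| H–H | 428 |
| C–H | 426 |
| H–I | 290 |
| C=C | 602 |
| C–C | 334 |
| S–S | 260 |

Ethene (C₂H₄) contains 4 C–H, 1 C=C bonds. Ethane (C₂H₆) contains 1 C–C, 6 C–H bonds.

Bonds broken (reactants):
  C–H: 4 × 426 = 1704
  C=C: 1 × 602 = 602
  H–H: 1 × 428 = 428
  Σ(broken) = 2734 kJ
Bonds formed (products):
  C–C: 1 × 334 = 334
  C–H: 6 × 426 = 2556
  Σ(formed) = 2890 kJ
ΔH = Σ(broken) − Σ(formed) = 2734 − 2890 = −156 kJ

ΔH ≈ −156 kJ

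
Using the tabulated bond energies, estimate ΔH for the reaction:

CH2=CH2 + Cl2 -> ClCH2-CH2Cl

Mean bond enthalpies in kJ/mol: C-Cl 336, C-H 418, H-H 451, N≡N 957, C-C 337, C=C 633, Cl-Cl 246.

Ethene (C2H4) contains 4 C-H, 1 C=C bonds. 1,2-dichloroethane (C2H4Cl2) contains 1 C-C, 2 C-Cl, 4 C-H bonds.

ΔH ≈ −130 kJ

Bonds broken (reactants):
  C-H: 4 × 418 = 1672
  C=C: 1 × 633 = 633
  Cl-Cl: 1 × 246 = 246
  Σ(broken) = 2551 kJ
Bonds formed (products):
  C-C: 1 × 337 = 337
  C-Cl: 2 × 336 = 672
  C-H: 4 × 418 = 1672
  Σ(formed) = 2681 kJ
ΔH = Σ(broken) − Σ(formed) = 2551 − 2681 = −130 kJ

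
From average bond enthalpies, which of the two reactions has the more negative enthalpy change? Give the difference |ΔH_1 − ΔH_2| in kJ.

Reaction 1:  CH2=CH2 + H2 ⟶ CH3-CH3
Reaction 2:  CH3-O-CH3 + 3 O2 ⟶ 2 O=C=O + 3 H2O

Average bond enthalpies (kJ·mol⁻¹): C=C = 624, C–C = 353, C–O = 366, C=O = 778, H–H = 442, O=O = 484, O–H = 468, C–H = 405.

Reaction 1:
  Bonds broken (reactants):
    C–H: 4 × 405 = 1620
    C=C: 1 × 624 = 624
    H–H: 1 × 442 = 442
    Σ(broken) = 2686 kJ
  Bonds formed (products):
    C–C: 1 × 353 = 353
    C–H: 6 × 405 = 2430
    Σ(formed) = 2783 kJ
  ΔH_1 = 2686 − 2783 = −97 kJ
Reaction 2:
  Bonds broken (reactants):
    C–H: 6 × 405 = 2430
    C–O: 2 × 366 = 732
    O=O: 3 × 484 = 1452
    Σ(broken) = 4614 kJ
  Bonds formed (products):
    C=O: 4 × 778 = 3112
    O–H: 6 × 468 = 2808
    Σ(formed) = 5920 kJ
  ΔH_2 = 4614 − 5920 = −1306 kJ
ΔH_1 − ΔH_2 = +1209 kJ, so reaction 2 has the more negative ΔH; |ΔH_1 − ΔH_2| = 1209 kJ.

Reaction 2, by 1209 kJ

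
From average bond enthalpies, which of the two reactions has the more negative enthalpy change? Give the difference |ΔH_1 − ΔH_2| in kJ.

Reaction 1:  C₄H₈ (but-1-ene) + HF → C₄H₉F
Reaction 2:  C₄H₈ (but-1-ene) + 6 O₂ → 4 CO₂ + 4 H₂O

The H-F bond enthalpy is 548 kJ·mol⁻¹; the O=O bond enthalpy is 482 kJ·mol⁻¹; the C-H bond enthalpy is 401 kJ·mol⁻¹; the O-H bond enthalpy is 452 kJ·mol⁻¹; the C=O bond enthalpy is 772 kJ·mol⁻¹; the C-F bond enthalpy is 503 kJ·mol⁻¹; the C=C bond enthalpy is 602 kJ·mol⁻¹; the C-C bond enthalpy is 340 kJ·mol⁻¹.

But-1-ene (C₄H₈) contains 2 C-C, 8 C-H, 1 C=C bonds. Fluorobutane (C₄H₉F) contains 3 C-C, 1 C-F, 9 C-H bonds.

Reaction 2, by 2316 kJ

Reaction 1:
  Bonds broken (reactants):
    C-C: 2 × 340 = 680
    C-H: 8 × 401 = 3208
    C=C: 1 × 602 = 602
    H-F: 1 × 548 = 548
    Σ(broken) = 5038 kJ
  Bonds formed (products):
    C-C: 3 × 340 = 1020
    C-F: 1 × 503 = 503
    C-H: 9 × 401 = 3609
    Σ(formed) = 5132 kJ
  ΔH_1 = 5038 − 5132 = −94 kJ
Reaction 2:
  Bonds broken (reactants):
    C-C: 2 × 340 = 680
    C-H: 8 × 401 = 3208
    C=C: 1 × 602 = 602
    O=O: 6 × 482 = 2892
    Σ(broken) = 7382 kJ
  Bonds formed (products):
    C=O: 8 × 772 = 6176
    O-H: 8 × 452 = 3616
    Σ(formed) = 9792 kJ
  ΔH_2 = 7382 − 9792 = −2410 kJ
ΔH_1 − ΔH_2 = +2316 kJ, so reaction 2 has the more negative ΔH; |ΔH_1 − ΔH_2| = 2316 kJ.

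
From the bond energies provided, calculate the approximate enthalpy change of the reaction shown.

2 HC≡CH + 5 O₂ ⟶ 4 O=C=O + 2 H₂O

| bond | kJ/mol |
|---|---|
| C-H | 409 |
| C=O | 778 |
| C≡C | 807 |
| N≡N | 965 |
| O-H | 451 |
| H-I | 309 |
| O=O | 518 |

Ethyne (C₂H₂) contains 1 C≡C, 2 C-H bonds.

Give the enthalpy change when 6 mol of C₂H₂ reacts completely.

ΔH = −6564 kJ

Bonds broken (reactants):
  C≡C: 2 × 807 = 1614
  C-H: 4 × 409 = 1636
  O=O: 5 × 518 = 2590
  Σ(broken) = 5840 kJ
Bonds formed (products):
  C=O: 8 × 778 = 6224
  O-H: 4 × 451 = 1804
  Σ(formed) = 8028 kJ
ΔH = Σ(broken) − Σ(formed) = 5840 − 8028 = −2188 kJ
For 3× the reaction as written: 3 × (−2188) = −6564 kJ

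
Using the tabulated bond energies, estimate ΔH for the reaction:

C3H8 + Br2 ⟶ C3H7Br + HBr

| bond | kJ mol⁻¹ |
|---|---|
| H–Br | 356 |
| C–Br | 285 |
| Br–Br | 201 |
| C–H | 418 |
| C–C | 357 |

Bonds broken (reactants):
  Br–Br: 1 × 201 = 201
  C–C: 2 × 357 = 714
  C–H: 8 × 418 = 3344
  Σ(broken) = 4259 kJ
Bonds formed (products):
  C–Br: 1 × 285 = 285
  C–C: 2 × 357 = 714
  C–H: 7 × 418 = 2926
  H–Br: 1 × 356 = 356
  Σ(formed) = 4281 kJ
ΔH = Σ(broken) − Σ(formed) = 4259 − 4281 = −22 kJ

ΔH ≈ −22 kJ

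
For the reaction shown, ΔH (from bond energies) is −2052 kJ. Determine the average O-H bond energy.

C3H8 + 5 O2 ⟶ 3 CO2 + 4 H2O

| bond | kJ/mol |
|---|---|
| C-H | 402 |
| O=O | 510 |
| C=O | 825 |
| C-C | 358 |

Let D be the O-H bond energy.
Σ(broken) = 2×358 + 8×402 + 5×510 = 6482
Σ(formed) = 6×825 + 8×D = 4950 + 8D
ΔH = Σ(broken) − Σ(formed) = (6482) − (4950 + 8D) = +1532 − 8D
Setting this equal to −2052 kJ gives 8D = 3584, so D = 448 kJ/mol.

D(O-H) ≈ 448 kJ/mol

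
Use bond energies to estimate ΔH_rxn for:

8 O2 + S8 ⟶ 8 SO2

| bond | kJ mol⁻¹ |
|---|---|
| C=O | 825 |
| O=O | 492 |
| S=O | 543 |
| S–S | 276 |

Bonds broken (reactants):
  O=O: 8 × 492 = 3936
  S–S: 8 × 276 = 2208
  Σ(broken) = 6144 kJ
Bonds formed (products):
  S=O: 16 × 543 = 8688
  Σ(formed) = 8688 kJ
ΔH = Σ(broken) − Σ(formed) = 6144 − 8688 = −2544 kJ

ΔH ≈ −2544 kJ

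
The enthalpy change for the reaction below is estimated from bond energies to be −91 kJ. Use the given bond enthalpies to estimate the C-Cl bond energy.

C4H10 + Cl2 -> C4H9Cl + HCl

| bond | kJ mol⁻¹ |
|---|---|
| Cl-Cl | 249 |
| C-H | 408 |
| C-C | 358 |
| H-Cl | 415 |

D(C-Cl) ≈ 333 kJ/mol

Let D be the C-Cl bond energy.
Σ(broken) = 3×358 + 10×408 + 1×249 = 5403
Σ(formed) = 3×358 + 1×D + 9×408 + 1×415 = 5161 + D
ΔH = Σ(broken) − Σ(formed) = (5403) − (5161 + D) = +242 − D
Setting this equal to −91 kJ gives D = 333 kJ/mol.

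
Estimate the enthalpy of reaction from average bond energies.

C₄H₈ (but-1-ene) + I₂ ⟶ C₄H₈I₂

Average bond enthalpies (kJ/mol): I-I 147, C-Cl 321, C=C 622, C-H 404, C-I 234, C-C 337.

ΔH ≈ −36 kJ

Bonds broken (reactants):
  C-C: 2 × 337 = 674
  C-H: 8 × 404 = 3232
  C=C: 1 × 622 = 622
  I-I: 1 × 147 = 147
  Σ(broken) = 4675 kJ
Bonds formed (products):
  C-C: 3 × 337 = 1011
  C-H: 8 × 404 = 3232
  C-I: 2 × 234 = 468
  Σ(formed) = 4711 kJ
ΔH = Σ(broken) − Σ(formed) = 4675 − 4711 = −36 kJ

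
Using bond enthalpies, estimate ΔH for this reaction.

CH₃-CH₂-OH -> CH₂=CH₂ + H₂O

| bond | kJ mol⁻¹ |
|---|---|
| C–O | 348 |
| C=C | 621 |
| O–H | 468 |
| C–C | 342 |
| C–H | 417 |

Bonds broken (reactants):
  C–C: 1 × 342 = 342
  C–H: 5 × 417 = 2085
  C–O: 1 × 348 = 348
  O–H: 1 × 468 = 468
  Σ(broken) = 3243 kJ
Bonds formed (products):
  C–H: 4 × 417 = 1668
  C=C: 1 × 621 = 621
  O–H: 2 × 468 = 936
  Σ(formed) = 3225 kJ
ΔH = Σ(broken) − Σ(formed) = 3243 − 3225 = +18 kJ

ΔH ≈ +18 kJ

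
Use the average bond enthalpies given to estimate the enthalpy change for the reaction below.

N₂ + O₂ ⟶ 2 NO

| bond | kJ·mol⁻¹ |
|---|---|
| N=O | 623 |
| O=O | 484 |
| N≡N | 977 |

Bonds broken (reactants):
  N≡N: 1 × 977 = 977
  O=O: 1 × 484 = 484
  Σ(broken) = 1461 kJ
Bonds formed (products):
  N=O: 2 × 623 = 1246
  Σ(formed) = 1246 kJ
ΔH = Σ(broken) − Σ(formed) = 1461 − 1246 = +215 kJ

ΔH ≈ +215 kJ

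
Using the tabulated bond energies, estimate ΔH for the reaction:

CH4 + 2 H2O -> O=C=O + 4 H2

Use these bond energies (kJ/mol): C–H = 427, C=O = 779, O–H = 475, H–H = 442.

ΔH ≈ +282 kJ

Bonds broken (reactants):
  C–H: 4 × 427 = 1708
  O–H: 4 × 475 = 1900
  Σ(broken) = 3608 kJ
Bonds formed (products):
  C=O: 2 × 779 = 1558
  H–H: 4 × 442 = 1768
  Σ(formed) = 3326 kJ
ΔH = Σ(broken) − Σ(formed) = 3608 − 3326 = +282 kJ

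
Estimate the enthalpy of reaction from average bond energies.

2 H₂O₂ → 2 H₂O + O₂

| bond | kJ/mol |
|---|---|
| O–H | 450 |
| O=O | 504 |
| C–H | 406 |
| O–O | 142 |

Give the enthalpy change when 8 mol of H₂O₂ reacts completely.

Bonds broken (reactants):
  O–H: 4 × 450 = 1800
  O–O: 2 × 142 = 284
  Σ(broken) = 2084 kJ
Bonds formed (products):
  O–H: 4 × 450 = 1800
  O=O: 1 × 504 = 504
  Σ(formed) = 2304 kJ
ΔH = Σ(broken) − Σ(formed) = 2084 − 2304 = −220 kJ
For 4× the reaction as written: 4 × (−220) = −880 kJ

ΔH = −880 kJ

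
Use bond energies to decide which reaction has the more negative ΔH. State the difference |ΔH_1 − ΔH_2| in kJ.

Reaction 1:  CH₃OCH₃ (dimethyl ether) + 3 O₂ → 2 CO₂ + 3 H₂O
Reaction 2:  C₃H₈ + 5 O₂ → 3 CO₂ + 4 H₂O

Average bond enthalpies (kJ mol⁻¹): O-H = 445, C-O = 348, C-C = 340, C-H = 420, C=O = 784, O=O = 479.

Reaction 1:
  Bonds broken (reactants):
    C-H: 6 × 420 = 2520
    C-O: 2 × 348 = 696
    O=O: 3 × 479 = 1437
    Σ(broken) = 4653 kJ
  Bonds formed (products):
    C=O: 4 × 784 = 3136
    O-H: 6 × 445 = 2670
    Σ(formed) = 5806 kJ
  ΔH_1 = 4653 − 5806 = −1153 kJ
Reaction 2:
  Bonds broken (reactants):
    C-C: 2 × 340 = 680
    C-H: 8 × 420 = 3360
    O=O: 5 × 479 = 2395
    Σ(broken) = 6435 kJ
  Bonds formed (products):
    C=O: 6 × 784 = 4704
    O-H: 8 × 445 = 3560
    Σ(formed) = 8264 kJ
  ΔH_2 = 6435 − 8264 = −1829 kJ
ΔH_1 − ΔH_2 = +676 kJ, so reaction 2 has the more negative ΔH; |ΔH_1 − ΔH_2| = 676 kJ.

Reaction 2, by 676 kJ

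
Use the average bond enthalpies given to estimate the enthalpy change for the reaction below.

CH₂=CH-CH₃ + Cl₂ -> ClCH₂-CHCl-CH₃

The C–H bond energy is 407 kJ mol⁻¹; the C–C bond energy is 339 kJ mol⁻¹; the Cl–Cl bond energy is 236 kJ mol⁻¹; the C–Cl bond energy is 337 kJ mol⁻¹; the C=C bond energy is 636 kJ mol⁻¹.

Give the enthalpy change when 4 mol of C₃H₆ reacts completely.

ΔH = −564 kJ

Bonds broken (reactants):
  C–C: 1 × 339 = 339
  C–H: 6 × 407 = 2442
  C=C: 1 × 636 = 636
  Cl–Cl: 1 × 236 = 236
  Σ(broken) = 3653 kJ
Bonds formed (products):
  C–C: 2 × 339 = 678
  C–Cl: 2 × 337 = 674
  C–H: 6 × 407 = 2442
  Σ(formed) = 3794 kJ
ΔH = Σ(broken) − Σ(formed) = 3653 − 3794 = −141 kJ
For 4× the reaction as written: 4 × (−141) = −564 kJ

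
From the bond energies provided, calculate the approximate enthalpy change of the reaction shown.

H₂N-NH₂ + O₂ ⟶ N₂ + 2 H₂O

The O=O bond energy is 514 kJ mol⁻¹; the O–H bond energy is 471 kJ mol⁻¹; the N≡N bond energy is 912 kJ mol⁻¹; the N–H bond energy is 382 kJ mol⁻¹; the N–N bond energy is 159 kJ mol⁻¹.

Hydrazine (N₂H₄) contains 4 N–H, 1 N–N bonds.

ΔH ≈ −595 kJ

Bonds broken (reactants):
  N–H: 4 × 382 = 1528
  N–N: 1 × 159 = 159
  O=O: 1 × 514 = 514
  Σ(broken) = 2201 kJ
Bonds formed (products):
  N≡N: 1 × 912 = 912
  O–H: 4 × 471 = 1884
  Σ(formed) = 2796 kJ
ΔH = Σ(broken) − Σ(formed) = 2201 − 2796 = −595 kJ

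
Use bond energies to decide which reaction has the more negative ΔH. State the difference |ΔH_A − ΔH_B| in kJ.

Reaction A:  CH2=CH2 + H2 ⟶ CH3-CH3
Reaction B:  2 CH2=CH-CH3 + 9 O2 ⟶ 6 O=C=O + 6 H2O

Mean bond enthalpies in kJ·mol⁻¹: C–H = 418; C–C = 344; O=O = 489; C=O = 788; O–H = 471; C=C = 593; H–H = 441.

Reaction A:
  Bonds broken (reactants):
    C–H: 4 × 418 = 1672
    C=C: 1 × 593 = 593
    H–H: 1 × 441 = 441
    Σ(broken) = 2706 kJ
  Bonds formed (products):
    C–C: 1 × 344 = 344
    C–H: 6 × 418 = 2508
    Σ(formed) = 2852 kJ
  ΔH_A = 2706 − 2852 = −146 kJ
Reaction B:
  Bonds broken (reactants):
    C–C: 2 × 344 = 688
    C–H: 12 × 418 = 5016
    C=C: 2 × 593 = 1186
    O=O: 9 × 489 = 4401
    Σ(broken) = 11291 kJ
  Bonds formed (products):
    C=O: 12 × 788 = 9456
    O–H: 12 × 471 = 5652
    Σ(formed) = 15108 kJ
  ΔH_B = 11291 − 15108 = −3817 kJ
ΔH_A − ΔH_B = +3671 kJ, so reaction B has the more negative ΔH; |ΔH_A − ΔH_B| = 3671 kJ.

Reaction B, by 3671 kJ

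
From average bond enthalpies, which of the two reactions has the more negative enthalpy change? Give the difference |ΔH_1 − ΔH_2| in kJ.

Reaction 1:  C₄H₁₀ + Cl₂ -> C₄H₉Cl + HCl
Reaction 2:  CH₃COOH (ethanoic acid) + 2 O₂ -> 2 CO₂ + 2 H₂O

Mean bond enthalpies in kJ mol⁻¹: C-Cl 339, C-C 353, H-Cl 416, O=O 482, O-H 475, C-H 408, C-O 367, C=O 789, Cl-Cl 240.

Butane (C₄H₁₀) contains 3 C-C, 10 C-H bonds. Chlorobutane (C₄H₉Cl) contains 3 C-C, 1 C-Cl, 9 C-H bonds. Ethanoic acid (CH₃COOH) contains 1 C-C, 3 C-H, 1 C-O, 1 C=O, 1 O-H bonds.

Reaction 1:
  Bonds broken (reactants):
    C-C: 3 × 353 = 1059
    C-H: 10 × 408 = 4080
    Cl-Cl: 1 × 240 = 240
    Σ(broken) = 5379 kJ
  Bonds formed (products):
    C-C: 3 × 353 = 1059
    C-Cl: 1 × 339 = 339
    C-H: 9 × 408 = 3672
    H-Cl: 1 × 416 = 416
    Σ(formed) = 5486 kJ
  ΔH_1 = 5379 − 5486 = −107 kJ
Reaction 2:
  Bonds broken (reactants):
    C-C: 1 × 353 = 353
    C-H: 3 × 408 = 1224
    C-O: 1 × 367 = 367
    C=O: 1 × 789 = 789
    O-H: 1 × 475 = 475
    O=O: 2 × 482 = 964
    Σ(broken) = 4172 kJ
  Bonds formed (products):
    C=O: 4 × 789 = 3156
    O-H: 4 × 475 = 1900
    Σ(formed) = 5056 kJ
  ΔH_2 = 4172 − 5056 = −884 kJ
ΔH_1 − ΔH_2 = +777 kJ, so reaction 2 has the more negative ΔH; |ΔH_1 − ΔH_2| = 777 kJ.

Reaction 2, by 777 kJ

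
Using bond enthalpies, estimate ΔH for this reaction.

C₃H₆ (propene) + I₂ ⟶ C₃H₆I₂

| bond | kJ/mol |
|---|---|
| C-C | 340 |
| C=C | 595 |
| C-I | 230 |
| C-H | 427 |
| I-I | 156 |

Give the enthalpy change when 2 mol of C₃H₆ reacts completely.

ΔH = −98 kJ

Bonds broken (reactants):
  C-C: 1 × 340 = 340
  C-H: 6 × 427 = 2562
  C=C: 1 × 595 = 595
  I-I: 1 × 156 = 156
  Σ(broken) = 3653 kJ
Bonds formed (products):
  C-C: 2 × 340 = 680
  C-H: 6 × 427 = 2562
  C-I: 2 × 230 = 460
  Σ(formed) = 3702 kJ
ΔH = Σ(broken) − Σ(formed) = 3653 − 3702 = −49 kJ
For 2× the reaction as written: 2 × (−49) = −98 kJ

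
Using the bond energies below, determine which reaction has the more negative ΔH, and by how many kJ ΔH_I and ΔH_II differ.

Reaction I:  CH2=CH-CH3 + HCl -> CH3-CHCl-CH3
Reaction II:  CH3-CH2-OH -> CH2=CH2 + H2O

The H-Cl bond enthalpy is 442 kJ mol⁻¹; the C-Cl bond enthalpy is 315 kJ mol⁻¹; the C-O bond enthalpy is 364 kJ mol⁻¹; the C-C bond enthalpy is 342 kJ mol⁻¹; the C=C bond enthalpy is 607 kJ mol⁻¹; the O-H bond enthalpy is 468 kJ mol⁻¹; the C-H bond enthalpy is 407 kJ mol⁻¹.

Reaction I:
  Bonds broken (reactants):
    C-C: 1 × 342 = 342
    C-H: 6 × 407 = 2442
    C=C: 1 × 607 = 607
    H-Cl: 1 × 442 = 442
    Σ(broken) = 3833 kJ
  Bonds formed (products):
    C-C: 2 × 342 = 684
    C-Cl: 1 × 315 = 315
    C-H: 7 × 407 = 2849
    Σ(formed) = 3848 kJ
  ΔH_I = 3833 − 3848 = −15 kJ
Reaction II:
  Bonds broken (reactants):
    C-C: 1 × 342 = 342
    C-H: 5 × 407 = 2035
    C-O: 1 × 364 = 364
    O-H: 1 × 468 = 468
    Σ(broken) = 3209 kJ
  Bonds formed (products):
    C-H: 4 × 407 = 1628
    C=C: 1 × 607 = 607
    O-H: 2 × 468 = 936
    Σ(formed) = 3171 kJ
  ΔH_II = 3209 − 3171 = +38 kJ
ΔH_I − ΔH_II = −53 kJ, so reaction I has the more negative ΔH; |ΔH_I − ΔH_II| = 53 kJ.

Reaction I, by 53 kJ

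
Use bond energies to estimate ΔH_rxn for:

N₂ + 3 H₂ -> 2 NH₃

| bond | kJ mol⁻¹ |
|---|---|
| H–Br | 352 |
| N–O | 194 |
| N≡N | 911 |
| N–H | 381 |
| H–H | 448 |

ΔH ≈ −31 kJ

Bonds broken (reactants):
  H–H: 3 × 448 = 1344
  N≡N: 1 × 911 = 911
  Σ(broken) = 2255 kJ
Bonds formed (products):
  N–H: 6 × 381 = 2286
  Σ(formed) = 2286 kJ
ΔH = Σ(broken) − Σ(formed) = 2255 − 2286 = −31 kJ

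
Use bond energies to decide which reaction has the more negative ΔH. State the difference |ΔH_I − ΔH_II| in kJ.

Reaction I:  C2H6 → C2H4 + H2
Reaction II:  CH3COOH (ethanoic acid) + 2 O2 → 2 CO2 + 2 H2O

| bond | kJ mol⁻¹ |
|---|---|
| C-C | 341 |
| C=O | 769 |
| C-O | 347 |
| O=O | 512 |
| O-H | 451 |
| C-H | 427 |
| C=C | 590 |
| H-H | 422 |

Reaction I:
  Bonds broken (reactants):
    C-C: 1 × 341 = 341
    C-H: 6 × 427 = 2562
    Σ(broken) = 2903 kJ
  Bonds formed (products):
    C-H: 4 × 427 = 1708
    C=C: 1 × 590 = 590
    H-H: 1 × 422 = 422
    Σ(formed) = 2720 kJ
  ΔH_I = 2903 − 2720 = +183 kJ
Reaction II:
  Bonds broken (reactants):
    C-C: 1 × 341 = 341
    C-H: 3 × 427 = 1281
    C-O: 1 × 347 = 347
    C=O: 1 × 769 = 769
    O-H: 1 × 451 = 451
    O=O: 2 × 512 = 1024
    Σ(broken) = 4213 kJ
  Bonds formed (products):
    C=O: 4 × 769 = 3076
    O-H: 4 × 451 = 1804
    Σ(formed) = 4880 kJ
  ΔH_II = 4213 − 4880 = −667 kJ
ΔH_I − ΔH_II = +850 kJ, so reaction II has the more negative ΔH; |ΔH_I − ΔH_II| = 850 kJ.

Reaction II, by 850 kJ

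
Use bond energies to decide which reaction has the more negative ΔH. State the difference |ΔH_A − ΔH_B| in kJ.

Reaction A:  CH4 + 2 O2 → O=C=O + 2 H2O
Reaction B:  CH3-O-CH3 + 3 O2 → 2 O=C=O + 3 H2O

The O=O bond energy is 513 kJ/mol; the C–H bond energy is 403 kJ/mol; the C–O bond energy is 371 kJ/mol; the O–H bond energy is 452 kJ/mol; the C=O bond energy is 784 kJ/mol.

Reaction B, by 411 kJ

Reaction A:
  Bonds broken (reactants):
    C–H: 4 × 403 = 1612
    O=O: 2 × 513 = 1026
    Σ(broken) = 2638 kJ
  Bonds formed (products):
    C=O: 2 × 784 = 1568
    O–H: 4 × 452 = 1808
    Σ(formed) = 3376 kJ
  ΔH_A = 2638 − 3376 = −738 kJ
Reaction B:
  Bonds broken (reactants):
    C–H: 6 × 403 = 2418
    C–O: 2 × 371 = 742
    O=O: 3 × 513 = 1539
    Σ(broken) = 4699 kJ
  Bonds formed (products):
    C=O: 4 × 784 = 3136
    O–H: 6 × 452 = 2712
    Σ(formed) = 5848 kJ
  ΔH_B = 4699 − 5848 = −1149 kJ
ΔH_A − ΔH_B = +411 kJ, so reaction B has the more negative ΔH; |ΔH_A − ΔH_B| = 411 kJ.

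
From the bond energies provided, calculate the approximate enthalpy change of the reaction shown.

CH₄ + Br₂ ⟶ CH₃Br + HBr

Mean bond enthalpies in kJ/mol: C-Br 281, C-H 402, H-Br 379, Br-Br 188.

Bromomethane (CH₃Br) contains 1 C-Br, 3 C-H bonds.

Bonds broken (reactants):
  Br-Br: 1 × 188 = 188
  C-H: 4 × 402 = 1608
  Σ(broken) = 1796 kJ
Bonds formed (products):
  C-Br: 1 × 281 = 281
  C-H: 3 × 402 = 1206
  H-Br: 1 × 379 = 379
  Σ(formed) = 1866 kJ
ΔH = Σ(broken) − Σ(formed) = 1796 − 1866 = −70 kJ

ΔH ≈ −70 kJ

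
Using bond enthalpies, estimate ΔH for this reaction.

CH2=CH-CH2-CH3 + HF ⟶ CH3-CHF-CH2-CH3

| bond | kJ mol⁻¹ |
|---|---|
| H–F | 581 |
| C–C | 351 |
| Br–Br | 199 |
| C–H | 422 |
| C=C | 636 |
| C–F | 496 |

ΔH ≈ −52 kJ

Bonds broken (reactants):
  C–C: 2 × 351 = 702
  C–H: 8 × 422 = 3376
  C=C: 1 × 636 = 636
  H–F: 1 × 581 = 581
  Σ(broken) = 5295 kJ
Bonds formed (products):
  C–C: 3 × 351 = 1053
  C–F: 1 × 496 = 496
  C–H: 9 × 422 = 3798
  Σ(formed) = 5347 kJ
ΔH = Σ(broken) − Σ(formed) = 5295 − 5347 = −52 kJ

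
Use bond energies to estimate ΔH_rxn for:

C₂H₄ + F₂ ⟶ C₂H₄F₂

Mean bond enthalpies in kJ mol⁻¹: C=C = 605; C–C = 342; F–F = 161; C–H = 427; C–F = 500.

ΔH ≈ −576 kJ

Bonds broken (reactants):
  C–H: 4 × 427 = 1708
  C=C: 1 × 605 = 605
  F–F: 1 × 161 = 161
  Σ(broken) = 2474 kJ
Bonds formed (products):
  C–C: 1 × 342 = 342
  C–F: 2 × 500 = 1000
  C–H: 4 × 427 = 1708
  Σ(formed) = 3050 kJ
ΔH = Σ(broken) − Σ(formed) = 2474 − 3050 = −576 kJ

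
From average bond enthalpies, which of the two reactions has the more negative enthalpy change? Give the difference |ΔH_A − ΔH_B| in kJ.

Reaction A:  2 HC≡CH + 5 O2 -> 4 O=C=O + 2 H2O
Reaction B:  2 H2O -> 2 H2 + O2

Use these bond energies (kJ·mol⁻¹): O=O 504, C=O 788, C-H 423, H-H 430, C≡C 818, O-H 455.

Reaction A, by 2732 kJ

Reaction A:
  Bonds broken (reactants):
    C≡C: 2 × 818 = 1636
    C-H: 4 × 423 = 1692
    O=O: 5 × 504 = 2520
    Σ(broken) = 5848 kJ
  Bonds formed (products):
    C=O: 8 × 788 = 6304
    O-H: 4 × 455 = 1820
    Σ(formed) = 8124 kJ
  ΔH_A = 5848 − 8124 = −2276 kJ
Reaction B:
  Bonds broken (reactants):
    O-H: 4 × 455 = 1820
    Σ(broken) = 1820 kJ
  Bonds formed (products):
    H-H: 2 × 430 = 860
    O=O: 1 × 504 = 504
    Σ(formed) = 1364 kJ
  ΔH_B = 1820 − 1364 = +456 kJ
ΔH_A − ΔH_B = −2732 kJ, so reaction A has the more negative ΔH; |ΔH_A − ΔH_B| = 2732 kJ.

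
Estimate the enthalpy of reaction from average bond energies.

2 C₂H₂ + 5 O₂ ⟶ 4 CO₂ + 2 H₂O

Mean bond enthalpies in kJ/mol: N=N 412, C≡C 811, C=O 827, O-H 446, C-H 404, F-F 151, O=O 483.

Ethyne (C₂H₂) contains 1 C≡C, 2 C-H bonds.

Bonds broken (reactants):
  C≡C: 2 × 811 = 1622
  C-H: 4 × 404 = 1616
  O=O: 5 × 483 = 2415
  Σ(broken) = 5653 kJ
Bonds formed (products):
  C=O: 8 × 827 = 6616
  O-H: 4 × 446 = 1784
  Σ(formed) = 8400 kJ
ΔH = Σ(broken) − Σ(formed) = 5653 − 8400 = −2747 kJ

ΔH ≈ −2747 kJ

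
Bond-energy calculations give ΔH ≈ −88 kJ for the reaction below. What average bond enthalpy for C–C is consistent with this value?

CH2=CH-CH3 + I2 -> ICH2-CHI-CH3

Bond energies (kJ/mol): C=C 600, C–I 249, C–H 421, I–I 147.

D(C–C) ≈ 337 kJ/mol

Let D be the C–C bond energy.
Σ(broken) = 1×D + 6×421 + 1×600 + 1×147 = 3273 + D
Σ(formed) = 2×D + 6×421 + 2×249 = 3024 + 2D
ΔH = Σ(broken) − Σ(formed) = (3273 + D) − (3024 + 2D) = +249 − D
Setting this equal to −88 kJ gives D = 337 kJ/mol.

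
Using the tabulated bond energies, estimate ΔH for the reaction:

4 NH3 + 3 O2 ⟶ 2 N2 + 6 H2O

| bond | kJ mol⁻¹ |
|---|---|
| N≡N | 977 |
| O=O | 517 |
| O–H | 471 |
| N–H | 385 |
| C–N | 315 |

Bonds broken (reactants):
  N–H: 12 × 385 = 4620
  O=O: 3 × 517 = 1551
  Σ(broken) = 6171 kJ
Bonds formed (products):
  N≡N: 2 × 977 = 1954
  O–H: 12 × 471 = 5652
  Σ(formed) = 7606 kJ
ΔH = Σ(broken) − Σ(formed) = 6171 − 7606 = −1435 kJ

ΔH ≈ −1435 kJ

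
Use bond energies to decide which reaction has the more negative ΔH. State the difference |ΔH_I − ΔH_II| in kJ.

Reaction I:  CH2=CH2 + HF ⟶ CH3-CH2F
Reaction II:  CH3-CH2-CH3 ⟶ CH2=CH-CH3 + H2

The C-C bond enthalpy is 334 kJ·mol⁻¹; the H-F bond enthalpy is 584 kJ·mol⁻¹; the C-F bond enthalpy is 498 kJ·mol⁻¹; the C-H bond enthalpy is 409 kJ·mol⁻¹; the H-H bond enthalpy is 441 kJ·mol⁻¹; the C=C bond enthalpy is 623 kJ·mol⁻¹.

Reaction I, by 122 kJ

Reaction I:
  Bonds broken (reactants):
    C-H: 4 × 409 = 1636
    C=C: 1 × 623 = 623
    H-F: 1 × 584 = 584
    Σ(broken) = 2843 kJ
  Bonds formed (products):
    C-C: 1 × 334 = 334
    C-F: 1 × 498 = 498
    C-H: 5 × 409 = 2045
    Σ(formed) = 2877 kJ
  ΔH_I = 2843 − 2877 = −34 kJ
Reaction II:
  Bonds broken (reactants):
    C-C: 2 × 334 = 668
    C-H: 8 × 409 = 3272
    Σ(broken) = 3940 kJ
  Bonds formed (products):
    C-C: 1 × 334 = 334
    C-H: 6 × 409 = 2454
    C=C: 1 × 623 = 623
    H-H: 1 × 441 = 441
    Σ(formed) = 3852 kJ
  ΔH_II = 3940 − 3852 = +88 kJ
ΔH_I − ΔH_II = −122 kJ, so reaction I has the more negative ΔH; |ΔH_I − ΔH_II| = 122 kJ.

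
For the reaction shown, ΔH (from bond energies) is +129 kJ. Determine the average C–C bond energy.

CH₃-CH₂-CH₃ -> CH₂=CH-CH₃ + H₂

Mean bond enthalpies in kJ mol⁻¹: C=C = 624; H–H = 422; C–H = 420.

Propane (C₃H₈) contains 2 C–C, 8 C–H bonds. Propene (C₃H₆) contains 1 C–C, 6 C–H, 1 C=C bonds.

Let D be the C–C bond energy.
Σ(broken) = 2×D + 8×420 = 3360 + 2D
Σ(formed) = 1×D + 6×420 + 1×624 + 1×422 = 3566 + D
ΔH = Σ(broken) − Σ(formed) = (3360 + 2D) − (3566 + D) = −206 + D
Setting this equal to +129 kJ gives D = 335 kJ/mol.

D(C–C) ≈ 335 kJ/mol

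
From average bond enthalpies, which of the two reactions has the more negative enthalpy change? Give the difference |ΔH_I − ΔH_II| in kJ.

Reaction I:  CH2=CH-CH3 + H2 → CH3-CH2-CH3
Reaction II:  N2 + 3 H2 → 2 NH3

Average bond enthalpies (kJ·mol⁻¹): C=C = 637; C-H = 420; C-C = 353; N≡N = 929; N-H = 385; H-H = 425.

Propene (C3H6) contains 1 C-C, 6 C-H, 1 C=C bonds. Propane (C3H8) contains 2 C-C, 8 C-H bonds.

Reaction I, by 25 kJ

Reaction I:
  Bonds broken (reactants):
    C-C: 1 × 353 = 353
    C-H: 6 × 420 = 2520
    C=C: 1 × 637 = 637
    H-H: 1 × 425 = 425
    Σ(broken) = 3935 kJ
  Bonds formed (products):
    C-C: 2 × 353 = 706
    C-H: 8 × 420 = 3360
    Σ(formed) = 4066 kJ
  ΔH_I = 3935 − 4066 = −131 kJ
Reaction II:
  Bonds broken (reactants):
    H-H: 3 × 425 = 1275
    N≡N: 1 × 929 = 929
    Σ(broken) = 2204 kJ
  Bonds formed (products):
    N-H: 6 × 385 = 2310
    Σ(formed) = 2310 kJ
  ΔH_II = 2204 − 2310 = −106 kJ
ΔH_I − ΔH_II = −25 kJ, so reaction I has the more negative ΔH; |ΔH_I − ΔH_II| = 25 kJ.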